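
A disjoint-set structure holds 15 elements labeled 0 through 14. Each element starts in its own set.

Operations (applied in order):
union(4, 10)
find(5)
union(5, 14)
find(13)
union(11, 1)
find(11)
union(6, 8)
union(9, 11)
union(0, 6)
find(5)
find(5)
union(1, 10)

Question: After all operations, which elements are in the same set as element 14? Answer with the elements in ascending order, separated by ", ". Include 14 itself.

Step 1: union(4, 10) -> merged; set of 4 now {4, 10}
Step 2: find(5) -> no change; set of 5 is {5}
Step 3: union(5, 14) -> merged; set of 5 now {5, 14}
Step 4: find(13) -> no change; set of 13 is {13}
Step 5: union(11, 1) -> merged; set of 11 now {1, 11}
Step 6: find(11) -> no change; set of 11 is {1, 11}
Step 7: union(6, 8) -> merged; set of 6 now {6, 8}
Step 8: union(9, 11) -> merged; set of 9 now {1, 9, 11}
Step 9: union(0, 6) -> merged; set of 0 now {0, 6, 8}
Step 10: find(5) -> no change; set of 5 is {5, 14}
Step 11: find(5) -> no change; set of 5 is {5, 14}
Step 12: union(1, 10) -> merged; set of 1 now {1, 4, 9, 10, 11}
Component of 14: {5, 14}

Answer: 5, 14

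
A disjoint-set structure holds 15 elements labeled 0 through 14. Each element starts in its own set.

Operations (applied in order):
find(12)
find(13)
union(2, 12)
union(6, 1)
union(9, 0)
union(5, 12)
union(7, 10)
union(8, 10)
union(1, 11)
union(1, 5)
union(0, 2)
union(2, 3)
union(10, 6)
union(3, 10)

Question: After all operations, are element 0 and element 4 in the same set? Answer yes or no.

Step 1: find(12) -> no change; set of 12 is {12}
Step 2: find(13) -> no change; set of 13 is {13}
Step 3: union(2, 12) -> merged; set of 2 now {2, 12}
Step 4: union(6, 1) -> merged; set of 6 now {1, 6}
Step 5: union(9, 0) -> merged; set of 9 now {0, 9}
Step 6: union(5, 12) -> merged; set of 5 now {2, 5, 12}
Step 7: union(7, 10) -> merged; set of 7 now {7, 10}
Step 8: union(8, 10) -> merged; set of 8 now {7, 8, 10}
Step 9: union(1, 11) -> merged; set of 1 now {1, 6, 11}
Step 10: union(1, 5) -> merged; set of 1 now {1, 2, 5, 6, 11, 12}
Step 11: union(0, 2) -> merged; set of 0 now {0, 1, 2, 5, 6, 9, 11, 12}
Step 12: union(2, 3) -> merged; set of 2 now {0, 1, 2, 3, 5, 6, 9, 11, 12}
Step 13: union(10, 6) -> merged; set of 10 now {0, 1, 2, 3, 5, 6, 7, 8, 9, 10, 11, 12}
Step 14: union(3, 10) -> already same set; set of 3 now {0, 1, 2, 3, 5, 6, 7, 8, 9, 10, 11, 12}
Set of 0: {0, 1, 2, 3, 5, 6, 7, 8, 9, 10, 11, 12}; 4 is not a member.

Answer: no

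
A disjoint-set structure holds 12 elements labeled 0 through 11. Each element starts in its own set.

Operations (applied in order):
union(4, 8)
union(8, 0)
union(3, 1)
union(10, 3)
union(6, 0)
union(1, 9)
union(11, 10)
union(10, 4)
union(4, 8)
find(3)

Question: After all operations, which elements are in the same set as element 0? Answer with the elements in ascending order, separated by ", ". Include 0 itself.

Step 1: union(4, 8) -> merged; set of 4 now {4, 8}
Step 2: union(8, 0) -> merged; set of 8 now {0, 4, 8}
Step 3: union(3, 1) -> merged; set of 3 now {1, 3}
Step 4: union(10, 3) -> merged; set of 10 now {1, 3, 10}
Step 5: union(6, 0) -> merged; set of 6 now {0, 4, 6, 8}
Step 6: union(1, 9) -> merged; set of 1 now {1, 3, 9, 10}
Step 7: union(11, 10) -> merged; set of 11 now {1, 3, 9, 10, 11}
Step 8: union(10, 4) -> merged; set of 10 now {0, 1, 3, 4, 6, 8, 9, 10, 11}
Step 9: union(4, 8) -> already same set; set of 4 now {0, 1, 3, 4, 6, 8, 9, 10, 11}
Step 10: find(3) -> no change; set of 3 is {0, 1, 3, 4, 6, 8, 9, 10, 11}
Component of 0: {0, 1, 3, 4, 6, 8, 9, 10, 11}

Answer: 0, 1, 3, 4, 6, 8, 9, 10, 11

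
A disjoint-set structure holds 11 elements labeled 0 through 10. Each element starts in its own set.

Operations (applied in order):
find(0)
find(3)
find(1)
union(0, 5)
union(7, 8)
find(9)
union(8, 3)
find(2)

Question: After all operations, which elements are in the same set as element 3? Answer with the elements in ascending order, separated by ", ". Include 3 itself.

Answer: 3, 7, 8

Derivation:
Step 1: find(0) -> no change; set of 0 is {0}
Step 2: find(3) -> no change; set of 3 is {3}
Step 3: find(1) -> no change; set of 1 is {1}
Step 4: union(0, 5) -> merged; set of 0 now {0, 5}
Step 5: union(7, 8) -> merged; set of 7 now {7, 8}
Step 6: find(9) -> no change; set of 9 is {9}
Step 7: union(8, 3) -> merged; set of 8 now {3, 7, 8}
Step 8: find(2) -> no change; set of 2 is {2}
Component of 3: {3, 7, 8}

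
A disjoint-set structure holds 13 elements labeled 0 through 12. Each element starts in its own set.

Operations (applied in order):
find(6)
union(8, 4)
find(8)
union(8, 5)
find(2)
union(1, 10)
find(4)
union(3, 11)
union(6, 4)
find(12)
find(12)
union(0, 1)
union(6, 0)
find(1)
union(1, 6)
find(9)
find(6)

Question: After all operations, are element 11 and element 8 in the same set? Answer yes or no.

Step 1: find(6) -> no change; set of 6 is {6}
Step 2: union(8, 4) -> merged; set of 8 now {4, 8}
Step 3: find(8) -> no change; set of 8 is {4, 8}
Step 4: union(8, 5) -> merged; set of 8 now {4, 5, 8}
Step 5: find(2) -> no change; set of 2 is {2}
Step 6: union(1, 10) -> merged; set of 1 now {1, 10}
Step 7: find(4) -> no change; set of 4 is {4, 5, 8}
Step 8: union(3, 11) -> merged; set of 3 now {3, 11}
Step 9: union(6, 4) -> merged; set of 6 now {4, 5, 6, 8}
Step 10: find(12) -> no change; set of 12 is {12}
Step 11: find(12) -> no change; set of 12 is {12}
Step 12: union(0, 1) -> merged; set of 0 now {0, 1, 10}
Step 13: union(6, 0) -> merged; set of 6 now {0, 1, 4, 5, 6, 8, 10}
Step 14: find(1) -> no change; set of 1 is {0, 1, 4, 5, 6, 8, 10}
Step 15: union(1, 6) -> already same set; set of 1 now {0, 1, 4, 5, 6, 8, 10}
Step 16: find(9) -> no change; set of 9 is {9}
Step 17: find(6) -> no change; set of 6 is {0, 1, 4, 5, 6, 8, 10}
Set of 11: {3, 11}; 8 is not a member.

Answer: no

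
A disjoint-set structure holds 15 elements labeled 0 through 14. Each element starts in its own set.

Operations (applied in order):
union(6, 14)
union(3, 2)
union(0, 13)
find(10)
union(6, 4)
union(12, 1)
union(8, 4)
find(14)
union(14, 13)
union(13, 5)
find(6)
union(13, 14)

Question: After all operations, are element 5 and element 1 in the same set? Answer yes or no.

Step 1: union(6, 14) -> merged; set of 6 now {6, 14}
Step 2: union(3, 2) -> merged; set of 3 now {2, 3}
Step 3: union(0, 13) -> merged; set of 0 now {0, 13}
Step 4: find(10) -> no change; set of 10 is {10}
Step 5: union(6, 4) -> merged; set of 6 now {4, 6, 14}
Step 6: union(12, 1) -> merged; set of 12 now {1, 12}
Step 7: union(8, 4) -> merged; set of 8 now {4, 6, 8, 14}
Step 8: find(14) -> no change; set of 14 is {4, 6, 8, 14}
Step 9: union(14, 13) -> merged; set of 14 now {0, 4, 6, 8, 13, 14}
Step 10: union(13, 5) -> merged; set of 13 now {0, 4, 5, 6, 8, 13, 14}
Step 11: find(6) -> no change; set of 6 is {0, 4, 5, 6, 8, 13, 14}
Step 12: union(13, 14) -> already same set; set of 13 now {0, 4, 5, 6, 8, 13, 14}
Set of 5: {0, 4, 5, 6, 8, 13, 14}; 1 is not a member.

Answer: no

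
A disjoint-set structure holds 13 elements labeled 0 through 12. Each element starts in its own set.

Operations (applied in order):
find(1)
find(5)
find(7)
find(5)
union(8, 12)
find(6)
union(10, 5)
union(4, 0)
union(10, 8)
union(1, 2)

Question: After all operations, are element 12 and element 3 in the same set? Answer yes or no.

Answer: no

Derivation:
Step 1: find(1) -> no change; set of 1 is {1}
Step 2: find(5) -> no change; set of 5 is {5}
Step 3: find(7) -> no change; set of 7 is {7}
Step 4: find(5) -> no change; set of 5 is {5}
Step 5: union(8, 12) -> merged; set of 8 now {8, 12}
Step 6: find(6) -> no change; set of 6 is {6}
Step 7: union(10, 5) -> merged; set of 10 now {5, 10}
Step 8: union(4, 0) -> merged; set of 4 now {0, 4}
Step 9: union(10, 8) -> merged; set of 10 now {5, 8, 10, 12}
Step 10: union(1, 2) -> merged; set of 1 now {1, 2}
Set of 12: {5, 8, 10, 12}; 3 is not a member.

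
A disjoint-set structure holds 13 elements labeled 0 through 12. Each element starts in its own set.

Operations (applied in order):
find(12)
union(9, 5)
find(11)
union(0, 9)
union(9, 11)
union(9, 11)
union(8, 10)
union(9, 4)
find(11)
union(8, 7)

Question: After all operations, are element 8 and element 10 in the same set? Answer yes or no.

Step 1: find(12) -> no change; set of 12 is {12}
Step 2: union(9, 5) -> merged; set of 9 now {5, 9}
Step 3: find(11) -> no change; set of 11 is {11}
Step 4: union(0, 9) -> merged; set of 0 now {0, 5, 9}
Step 5: union(9, 11) -> merged; set of 9 now {0, 5, 9, 11}
Step 6: union(9, 11) -> already same set; set of 9 now {0, 5, 9, 11}
Step 7: union(8, 10) -> merged; set of 8 now {8, 10}
Step 8: union(9, 4) -> merged; set of 9 now {0, 4, 5, 9, 11}
Step 9: find(11) -> no change; set of 11 is {0, 4, 5, 9, 11}
Step 10: union(8, 7) -> merged; set of 8 now {7, 8, 10}
Set of 8: {7, 8, 10}; 10 is a member.

Answer: yes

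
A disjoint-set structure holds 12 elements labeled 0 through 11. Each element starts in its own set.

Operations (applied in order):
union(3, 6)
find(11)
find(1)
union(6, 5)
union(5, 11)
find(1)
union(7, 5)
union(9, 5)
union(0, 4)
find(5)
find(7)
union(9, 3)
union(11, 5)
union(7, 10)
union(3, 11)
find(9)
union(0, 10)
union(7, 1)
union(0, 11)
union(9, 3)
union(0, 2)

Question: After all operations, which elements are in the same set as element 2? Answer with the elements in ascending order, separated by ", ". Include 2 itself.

Answer: 0, 1, 2, 3, 4, 5, 6, 7, 9, 10, 11

Derivation:
Step 1: union(3, 6) -> merged; set of 3 now {3, 6}
Step 2: find(11) -> no change; set of 11 is {11}
Step 3: find(1) -> no change; set of 1 is {1}
Step 4: union(6, 5) -> merged; set of 6 now {3, 5, 6}
Step 5: union(5, 11) -> merged; set of 5 now {3, 5, 6, 11}
Step 6: find(1) -> no change; set of 1 is {1}
Step 7: union(7, 5) -> merged; set of 7 now {3, 5, 6, 7, 11}
Step 8: union(9, 5) -> merged; set of 9 now {3, 5, 6, 7, 9, 11}
Step 9: union(0, 4) -> merged; set of 0 now {0, 4}
Step 10: find(5) -> no change; set of 5 is {3, 5, 6, 7, 9, 11}
Step 11: find(7) -> no change; set of 7 is {3, 5, 6, 7, 9, 11}
Step 12: union(9, 3) -> already same set; set of 9 now {3, 5, 6, 7, 9, 11}
Step 13: union(11, 5) -> already same set; set of 11 now {3, 5, 6, 7, 9, 11}
Step 14: union(7, 10) -> merged; set of 7 now {3, 5, 6, 7, 9, 10, 11}
Step 15: union(3, 11) -> already same set; set of 3 now {3, 5, 6, 7, 9, 10, 11}
Step 16: find(9) -> no change; set of 9 is {3, 5, 6, 7, 9, 10, 11}
Step 17: union(0, 10) -> merged; set of 0 now {0, 3, 4, 5, 6, 7, 9, 10, 11}
Step 18: union(7, 1) -> merged; set of 7 now {0, 1, 3, 4, 5, 6, 7, 9, 10, 11}
Step 19: union(0, 11) -> already same set; set of 0 now {0, 1, 3, 4, 5, 6, 7, 9, 10, 11}
Step 20: union(9, 3) -> already same set; set of 9 now {0, 1, 3, 4, 5, 6, 7, 9, 10, 11}
Step 21: union(0, 2) -> merged; set of 0 now {0, 1, 2, 3, 4, 5, 6, 7, 9, 10, 11}
Component of 2: {0, 1, 2, 3, 4, 5, 6, 7, 9, 10, 11}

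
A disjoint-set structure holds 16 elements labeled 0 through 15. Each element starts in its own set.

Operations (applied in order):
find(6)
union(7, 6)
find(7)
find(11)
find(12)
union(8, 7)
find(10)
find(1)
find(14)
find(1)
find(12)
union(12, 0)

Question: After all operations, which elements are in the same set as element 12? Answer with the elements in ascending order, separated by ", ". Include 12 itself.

Step 1: find(6) -> no change; set of 6 is {6}
Step 2: union(7, 6) -> merged; set of 7 now {6, 7}
Step 3: find(7) -> no change; set of 7 is {6, 7}
Step 4: find(11) -> no change; set of 11 is {11}
Step 5: find(12) -> no change; set of 12 is {12}
Step 6: union(8, 7) -> merged; set of 8 now {6, 7, 8}
Step 7: find(10) -> no change; set of 10 is {10}
Step 8: find(1) -> no change; set of 1 is {1}
Step 9: find(14) -> no change; set of 14 is {14}
Step 10: find(1) -> no change; set of 1 is {1}
Step 11: find(12) -> no change; set of 12 is {12}
Step 12: union(12, 0) -> merged; set of 12 now {0, 12}
Component of 12: {0, 12}

Answer: 0, 12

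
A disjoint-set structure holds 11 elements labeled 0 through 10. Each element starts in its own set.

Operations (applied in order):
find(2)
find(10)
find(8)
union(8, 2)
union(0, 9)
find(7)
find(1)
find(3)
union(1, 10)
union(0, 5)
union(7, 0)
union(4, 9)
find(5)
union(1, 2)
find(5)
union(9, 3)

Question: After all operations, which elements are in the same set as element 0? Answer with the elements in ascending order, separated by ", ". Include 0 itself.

Step 1: find(2) -> no change; set of 2 is {2}
Step 2: find(10) -> no change; set of 10 is {10}
Step 3: find(8) -> no change; set of 8 is {8}
Step 4: union(8, 2) -> merged; set of 8 now {2, 8}
Step 5: union(0, 9) -> merged; set of 0 now {0, 9}
Step 6: find(7) -> no change; set of 7 is {7}
Step 7: find(1) -> no change; set of 1 is {1}
Step 8: find(3) -> no change; set of 3 is {3}
Step 9: union(1, 10) -> merged; set of 1 now {1, 10}
Step 10: union(0, 5) -> merged; set of 0 now {0, 5, 9}
Step 11: union(7, 0) -> merged; set of 7 now {0, 5, 7, 9}
Step 12: union(4, 9) -> merged; set of 4 now {0, 4, 5, 7, 9}
Step 13: find(5) -> no change; set of 5 is {0, 4, 5, 7, 9}
Step 14: union(1, 2) -> merged; set of 1 now {1, 2, 8, 10}
Step 15: find(5) -> no change; set of 5 is {0, 4, 5, 7, 9}
Step 16: union(9, 3) -> merged; set of 9 now {0, 3, 4, 5, 7, 9}
Component of 0: {0, 3, 4, 5, 7, 9}

Answer: 0, 3, 4, 5, 7, 9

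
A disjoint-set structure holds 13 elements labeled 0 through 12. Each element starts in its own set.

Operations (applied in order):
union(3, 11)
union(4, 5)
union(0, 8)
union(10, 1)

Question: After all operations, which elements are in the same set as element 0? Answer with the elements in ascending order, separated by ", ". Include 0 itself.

Step 1: union(3, 11) -> merged; set of 3 now {3, 11}
Step 2: union(4, 5) -> merged; set of 4 now {4, 5}
Step 3: union(0, 8) -> merged; set of 0 now {0, 8}
Step 4: union(10, 1) -> merged; set of 10 now {1, 10}
Component of 0: {0, 8}

Answer: 0, 8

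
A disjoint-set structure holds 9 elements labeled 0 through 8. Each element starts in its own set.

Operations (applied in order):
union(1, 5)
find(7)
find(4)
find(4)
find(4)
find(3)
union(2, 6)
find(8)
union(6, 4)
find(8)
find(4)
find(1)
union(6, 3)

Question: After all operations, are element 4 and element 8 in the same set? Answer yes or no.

Step 1: union(1, 5) -> merged; set of 1 now {1, 5}
Step 2: find(7) -> no change; set of 7 is {7}
Step 3: find(4) -> no change; set of 4 is {4}
Step 4: find(4) -> no change; set of 4 is {4}
Step 5: find(4) -> no change; set of 4 is {4}
Step 6: find(3) -> no change; set of 3 is {3}
Step 7: union(2, 6) -> merged; set of 2 now {2, 6}
Step 8: find(8) -> no change; set of 8 is {8}
Step 9: union(6, 4) -> merged; set of 6 now {2, 4, 6}
Step 10: find(8) -> no change; set of 8 is {8}
Step 11: find(4) -> no change; set of 4 is {2, 4, 6}
Step 12: find(1) -> no change; set of 1 is {1, 5}
Step 13: union(6, 3) -> merged; set of 6 now {2, 3, 4, 6}
Set of 4: {2, 3, 4, 6}; 8 is not a member.

Answer: no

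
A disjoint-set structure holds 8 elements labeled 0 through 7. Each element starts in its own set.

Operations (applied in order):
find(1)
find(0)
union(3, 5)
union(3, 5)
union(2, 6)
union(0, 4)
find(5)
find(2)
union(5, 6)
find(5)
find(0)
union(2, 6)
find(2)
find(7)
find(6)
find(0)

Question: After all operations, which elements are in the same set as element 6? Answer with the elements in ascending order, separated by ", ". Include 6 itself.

Step 1: find(1) -> no change; set of 1 is {1}
Step 2: find(0) -> no change; set of 0 is {0}
Step 3: union(3, 5) -> merged; set of 3 now {3, 5}
Step 4: union(3, 5) -> already same set; set of 3 now {3, 5}
Step 5: union(2, 6) -> merged; set of 2 now {2, 6}
Step 6: union(0, 4) -> merged; set of 0 now {0, 4}
Step 7: find(5) -> no change; set of 5 is {3, 5}
Step 8: find(2) -> no change; set of 2 is {2, 6}
Step 9: union(5, 6) -> merged; set of 5 now {2, 3, 5, 6}
Step 10: find(5) -> no change; set of 5 is {2, 3, 5, 6}
Step 11: find(0) -> no change; set of 0 is {0, 4}
Step 12: union(2, 6) -> already same set; set of 2 now {2, 3, 5, 6}
Step 13: find(2) -> no change; set of 2 is {2, 3, 5, 6}
Step 14: find(7) -> no change; set of 7 is {7}
Step 15: find(6) -> no change; set of 6 is {2, 3, 5, 6}
Step 16: find(0) -> no change; set of 0 is {0, 4}
Component of 6: {2, 3, 5, 6}

Answer: 2, 3, 5, 6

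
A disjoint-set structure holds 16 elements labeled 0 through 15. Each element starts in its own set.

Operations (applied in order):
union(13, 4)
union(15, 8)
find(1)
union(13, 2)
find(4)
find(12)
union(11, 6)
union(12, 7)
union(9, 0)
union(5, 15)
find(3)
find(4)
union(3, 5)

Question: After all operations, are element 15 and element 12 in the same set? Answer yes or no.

Step 1: union(13, 4) -> merged; set of 13 now {4, 13}
Step 2: union(15, 8) -> merged; set of 15 now {8, 15}
Step 3: find(1) -> no change; set of 1 is {1}
Step 4: union(13, 2) -> merged; set of 13 now {2, 4, 13}
Step 5: find(4) -> no change; set of 4 is {2, 4, 13}
Step 6: find(12) -> no change; set of 12 is {12}
Step 7: union(11, 6) -> merged; set of 11 now {6, 11}
Step 8: union(12, 7) -> merged; set of 12 now {7, 12}
Step 9: union(9, 0) -> merged; set of 9 now {0, 9}
Step 10: union(5, 15) -> merged; set of 5 now {5, 8, 15}
Step 11: find(3) -> no change; set of 3 is {3}
Step 12: find(4) -> no change; set of 4 is {2, 4, 13}
Step 13: union(3, 5) -> merged; set of 3 now {3, 5, 8, 15}
Set of 15: {3, 5, 8, 15}; 12 is not a member.

Answer: no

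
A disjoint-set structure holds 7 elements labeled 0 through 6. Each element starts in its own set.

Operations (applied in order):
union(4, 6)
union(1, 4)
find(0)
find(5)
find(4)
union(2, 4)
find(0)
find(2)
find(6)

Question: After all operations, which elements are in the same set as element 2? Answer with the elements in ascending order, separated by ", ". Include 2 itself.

Answer: 1, 2, 4, 6

Derivation:
Step 1: union(4, 6) -> merged; set of 4 now {4, 6}
Step 2: union(1, 4) -> merged; set of 1 now {1, 4, 6}
Step 3: find(0) -> no change; set of 0 is {0}
Step 4: find(5) -> no change; set of 5 is {5}
Step 5: find(4) -> no change; set of 4 is {1, 4, 6}
Step 6: union(2, 4) -> merged; set of 2 now {1, 2, 4, 6}
Step 7: find(0) -> no change; set of 0 is {0}
Step 8: find(2) -> no change; set of 2 is {1, 2, 4, 6}
Step 9: find(6) -> no change; set of 6 is {1, 2, 4, 6}
Component of 2: {1, 2, 4, 6}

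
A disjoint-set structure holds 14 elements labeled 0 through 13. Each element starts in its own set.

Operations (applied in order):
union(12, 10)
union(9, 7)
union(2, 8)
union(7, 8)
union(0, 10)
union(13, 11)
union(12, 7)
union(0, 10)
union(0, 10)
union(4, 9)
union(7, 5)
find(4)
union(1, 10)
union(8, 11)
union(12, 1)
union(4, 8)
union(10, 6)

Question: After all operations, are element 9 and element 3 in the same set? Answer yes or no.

Step 1: union(12, 10) -> merged; set of 12 now {10, 12}
Step 2: union(9, 7) -> merged; set of 9 now {7, 9}
Step 3: union(2, 8) -> merged; set of 2 now {2, 8}
Step 4: union(7, 8) -> merged; set of 7 now {2, 7, 8, 9}
Step 5: union(0, 10) -> merged; set of 0 now {0, 10, 12}
Step 6: union(13, 11) -> merged; set of 13 now {11, 13}
Step 7: union(12, 7) -> merged; set of 12 now {0, 2, 7, 8, 9, 10, 12}
Step 8: union(0, 10) -> already same set; set of 0 now {0, 2, 7, 8, 9, 10, 12}
Step 9: union(0, 10) -> already same set; set of 0 now {0, 2, 7, 8, 9, 10, 12}
Step 10: union(4, 9) -> merged; set of 4 now {0, 2, 4, 7, 8, 9, 10, 12}
Step 11: union(7, 5) -> merged; set of 7 now {0, 2, 4, 5, 7, 8, 9, 10, 12}
Step 12: find(4) -> no change; set of 4 is {0, 2, 4, 5, 7, 8, 9, 10, 12}
Step 13: union(1, 10) -> merged; set of 1 now {0, 1, 2, 4, 5, 7, 8, 9, 10, 12}
Step 14: union(8, 11) -> merged; set of 8 now {0, 1, 2, 4, 5, 7, 8, 9, 10, 11, 12, 13}
Step 15: union(12, 1) -> already same set; set of 12 now {0, 1, 2, 4, 5, 7, 8, 9, 10, 11, 12, 13}
Step 16: union(4, 8) -> already same set; set of 4 now {0, 1, 2, 4, 5, 7, 8, 9, 10, 11, 12, 13}
Step 17: union(10, 6) -> merged; set of 10 now {0, 1, 2, 4, 5, 6, 7, 8, 9, 10, 11, 12, 13}
Set of 9: {0, 1, 2, 4, 5, 6, 7, 8, 9, 10, 11, 12, 13}; 3 is not a member.

Answer: no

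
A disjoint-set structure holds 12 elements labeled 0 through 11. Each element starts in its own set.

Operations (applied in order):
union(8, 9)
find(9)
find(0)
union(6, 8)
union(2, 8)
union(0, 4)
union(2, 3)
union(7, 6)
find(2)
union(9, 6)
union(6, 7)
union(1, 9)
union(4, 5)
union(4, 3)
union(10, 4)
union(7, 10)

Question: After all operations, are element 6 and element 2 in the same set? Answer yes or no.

Answer: yes

Derivation:
Step 1: union(8, 9) -> merged; set of 8 now {8, 9}
Step 2: find(9) -> no change; set of 9 is {8, 9}
Step 3: find(0) -> no change; set of 0 is {0}
Step 4: union(6, 8) -> merged; set of 6 now {6, 8, 9}
Step 5: union(2, 8) -> merged; set of 2 now {2, 6, 8, 9}
Step 6: union(0, 4) -> merged; set of 0 now {0, 4}
Step 7: union(2, 3) -> merged; set of 2 now {2, 3, 6, 8, 9}
Step 8: union(7, 6) -> merged; set of 7 now {2, 3, 6, 7, 8, 9}
Step 9: find(2) -> no change; set of 2 is {2, 3, 6, 7, 8, 9}
Step 10: union(9, 6) -> already same set; set of 9 now {2, 3, 6, 7, 8, 9}
Step 11: union(6, 7) -> already same set; set of 6 now {2, 3, 6, 7, 8, 9}
Step 12: union(1, 9) -> merged; set of 1 now {1, 2, 3, 6, 7, 8, 9}
Step 13: union(4, 5) -> merged; set of 4 now {0, 4, 5}
Step 14: union(4, 3) -> merged; set of 4 now {0, 1, 2, 3, 4, 5, 6, 7, 8, 9}
Step 15: union(10, 4) -> merged; set of 10 now {0, 1, 2, 3, 4, 5, 6, 7, 8, 9, 10}
Step 16: union(7, 10) -> already same set; set of 7 now {0, 1, 2, 3, 4, 5, 6, 7, 8, 9, 10}
Set of 6: {0, 1, 2, 3, 4, 5, 6, 7, 8, 9, 10}; 2 is a member.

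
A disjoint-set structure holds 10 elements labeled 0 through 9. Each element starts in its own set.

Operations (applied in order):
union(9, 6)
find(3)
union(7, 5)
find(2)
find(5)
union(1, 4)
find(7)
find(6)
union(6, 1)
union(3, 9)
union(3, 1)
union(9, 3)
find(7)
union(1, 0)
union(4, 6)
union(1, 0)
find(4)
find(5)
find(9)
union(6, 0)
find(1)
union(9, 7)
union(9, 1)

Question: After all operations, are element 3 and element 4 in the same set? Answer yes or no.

Step 1: union(9, 6) -> merged; set of 9 now {6, 9}
Step 2: find(3) -> no change; set of 3 is {3}
Step 3: union(7, 5) -> merged; set of 7 now {5, 7}
Step 4: find(2) -> no change; set of 2 is {2}
Step 5: find(5) -> no change; set of 5 is {5, 7}
Step 6: union(1, 4) -> merged; set of 1 now {1, 4}
Step 7: find(7) -> no change; set of 7 is {5, 7}
Step 8: find(6) -> no change; set of 6 is {6, 9}
Step 9: union(6, 1) -> merged; set of 6 now {1, 4, 6, 9}
Step 10: union(3, 9) -> merged; set of 3 now {1, 3, 4, 6, 9}
Step 11: union(3, 1) -> already same set; set of 3 now {1, 3, 4, 6, 9}
Step 12: union(9, 3) -> already same set; set of 9 now {1, 3, 4, 6, 9}
Step 13: find(7) -> no change; set of 7 is {5, 7}
Step 14: union(1, 0) -> merged; set of 1 now {0, 1, 3, 4, 6, 9}
Step 15: union(4, 6) -> already same set; set of 4 now {0, 1, 3, 4, 6, 9}
Step 16: union(1, 0) -> already same set; set of 1 now {0, 1, 3, 4, 6, 9}
Step 17: find(4) -> no change; set of 4 is {0, 1, 3, 4, 6, 9}
Step 18: find(5) -> no change; set of 5 is {5, 7}
Step 19: find(9) -> no change; set of 9 is {0, 1, 3, 4, 6, 9}
Step 20: union(6, 0) -> already same set; set of 6 now {0, 1, 3, 4, 6, 9}
Step 21: find(1) -> no change; set of 1 is {0, 1, 3, 4, 6, 9}
Step 22: union(9, 7) -> merged; set of 9 now {0, 1, 3, 4, 5, 6, 7, 9}
Step 23: union(9, 1) -> already same set; set of 9 now {0, 1, 3, 4, 5, 6, 7, 9}
Set of 3: {0, 1, 3, 4, 5, 6, 7, 9}; 4 is a member.

Answer: yes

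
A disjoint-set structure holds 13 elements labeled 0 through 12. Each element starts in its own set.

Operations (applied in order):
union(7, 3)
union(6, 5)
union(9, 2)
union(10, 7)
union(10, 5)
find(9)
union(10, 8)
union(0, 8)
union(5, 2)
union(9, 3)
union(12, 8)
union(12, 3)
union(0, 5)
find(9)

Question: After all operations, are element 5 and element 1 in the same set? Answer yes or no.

Step 1: union(7, 3) -> merged; set of 7 now {3, 7}
Step 2: union(6, 5) -> merged; set of 6 now {5, 6}
Step 3: union(9, 2) -> merged; set of 9 now {2, 9}
Step 4: union(10, 7) -> merged; set of 10 now {3, 7, 10}
Step 5: union(10, 5) -> merged; set of 10 now {3, 5, 6, 7, 10}
Step 6: find(9) -> no change; set of 9 is {2, 9}
Step 7: union(10, 8) -> merged; set of 10 now {3, 5, 6, 7, 8, 10}
Step 8: union(0, 8) -> merged; set of 0 now {0, 3, 5, 6, 7, 8, 10}
Step 9: union(5, 2) -> merged; set of 5 now {0, 2, 3, 5, 6, 7, 8, 9, 10}
Step 10: union(9, 3) -> already same set; set of 9 now {0, 2, 3, 5, 6, 7, 8, 9, 10}
Step 11: union(12, 8) -> merged; set of 12 now {0, 2, 3, 5, 6, 7, 8, 9, 10, 12}
Step 12: union(12, 3) -> already same set; set of 12 now {0, 2, 3, 5, 6, 7, 8, 9, 10, 12}
Step 13: union(0, 5) -> already same set; set of 0 now {0, 2, 3, 5, 6, 7, 8, 9, 10, 12}
Step 14: find(9) -> no change; set of 9 is {0, 2, 3, 5, 6, 7, 8, 9, 10, 12}
Set of 5: {0, 2, 3, 5, 6, 7, 8, 9, 10, 12}; 1 is not a member.

Answer: no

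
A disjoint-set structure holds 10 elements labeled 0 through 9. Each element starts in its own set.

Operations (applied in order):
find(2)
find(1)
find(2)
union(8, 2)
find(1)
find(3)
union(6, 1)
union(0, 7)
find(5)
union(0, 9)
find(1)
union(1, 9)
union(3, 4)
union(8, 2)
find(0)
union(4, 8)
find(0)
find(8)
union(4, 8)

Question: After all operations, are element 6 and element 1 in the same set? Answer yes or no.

Step 1: find(2) -> no change; set of 2 is {2}
Step 2: find(1) -> no change; set of 1 is {1}
Step 3: find(2) -> no change; set of 2 is {2}
Step 4: union(8, 2) -> merged; set of 8 now {2, 8}
Step 5: find(1) -> no change; set of 1 is {1}
Step 6: find(3) -> no change; set of 3 is {3}
Step 7: union(6, 1) -> merged; set of 6 now {1, 6}
Step 8: union(0, 7) -> merged; set of 0 now {0, 7}
Step 9: find(5) -> no change; set of 5 is {5}
Step 10: union(0, 9) -> merged; set of 0 now {0, 7, 9}
Step 11: find(1) -> no change; set of 1 is {1, 6}
Step 12: union(1, 9) -> merged; set of 1 now {0, 1, 6, 7, 9}
Step 13: union(3, 4) -> merged; set of 3 now {3, 4}
Step 14: union(8, 2) -> already same set; set of 8 now {2, 8}
Step 15: find(0) -> no change; set of 0 is {0, 1, 6, 7, 9}
Step 16: union(4, 8) -> merged; set of 4 now {2, 3, 4, 8}
Step 17: find(0) -> no change; set of 0 is {0, 1, 6, 7, 9}
Step 18: find(8) -> no change; set of 8 is {2, 3, 4, 8}
Step 19: union(4, 8) -> already same set; set of 4 now {2, 3, 4, 8}
Set of 6: {0, 1, 6, 7, 9}; 1 is a member.

Answer: yes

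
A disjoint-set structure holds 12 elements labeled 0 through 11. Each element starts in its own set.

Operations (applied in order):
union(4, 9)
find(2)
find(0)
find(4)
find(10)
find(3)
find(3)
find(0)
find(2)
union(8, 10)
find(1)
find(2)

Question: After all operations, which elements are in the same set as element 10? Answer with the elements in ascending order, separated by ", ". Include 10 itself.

Step 1: union(4, 9) -> merged; set of 4 now {4, 9}
Step 2: find(2) -> no change; set of 2 is {2}
Step 3: find(0) -> no change; set of 0 is {0}
Step 4: find(4) -> no change; set of 4 is {4, 9}
Step 5: find(10) -> no change; set of 10 is {10}
Step 6: find(3) -> no change; set of 3 is {3}
Step 7: find(3) -> no change; set of 3 is {3}
Step 8: find(0) -> no change; set of 0 is {0}
Step 9: find(2) -> no change; set of 2 is {2}
Step 10: union(8, 10) -> merged; set of 8 now {8, 10}
Step 11: find(1) -> no change; set of 1 is {1}
Step 12: find(2) -> no change; set of 2 is {2}
Component of 10: {8, 10}

Answer: 8, 10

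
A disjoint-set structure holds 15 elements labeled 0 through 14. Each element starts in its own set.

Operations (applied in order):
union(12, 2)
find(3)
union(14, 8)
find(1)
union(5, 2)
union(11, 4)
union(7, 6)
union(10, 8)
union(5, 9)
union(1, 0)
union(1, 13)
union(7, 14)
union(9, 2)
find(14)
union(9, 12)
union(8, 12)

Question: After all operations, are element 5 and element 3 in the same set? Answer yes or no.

Answer: no

Derivation:
Step 1: union(12, 2) -> merged; set of 12 now {2, 12}
Step 2: find(3) -> no change; set of 3 is {3}
Step 3: union(14, 8) -> merged; set of 14 now {8, 14}
Step 4: find(1) -> no change; set of 1 is {1}
Step 5: union(5, 2) -> merged; set of 5 now {2, 5, 12}
Step 6: union(11, 4) -> merged; set of 11 now {4, 11}
Step 7: union(7, 6) -> merged; set of 7 now {6, 7}
Step 8: union(10, 8) -> merged; set of 10 now {8, 10, 14}
Step 9: union(5, 9) -> merged; set of 5 now {2, 5, 9, 12}
Step 10: union(1, 0) -> merged; set of 1 now {0, 1}
Step 11: union(1, 13) -> merged; set of 1 now {0, 1, 13}
Step 12: union(7, 14) -> merged; set of 7 now {6, 7, 8, 10, 14}
Step 13: union(9, 2) -> already same set; set of 9 now {2, 5, 9, 12}
Step 14: find(14) -> no change; set of 14 is {6, 7, 8, 10, 14}
Step 15: union(9, 12) -> already same set; set of 9 now {2, 5, 9, 12}
Step 16: union(8, 12) -> merged; set of 8 now {2, 5, 6, 7, 8, 9, 10, 12, 14}
Set of 5: {2, 5, 6, 7, 8, 9, 10, 12, 14}; 3 is not a member.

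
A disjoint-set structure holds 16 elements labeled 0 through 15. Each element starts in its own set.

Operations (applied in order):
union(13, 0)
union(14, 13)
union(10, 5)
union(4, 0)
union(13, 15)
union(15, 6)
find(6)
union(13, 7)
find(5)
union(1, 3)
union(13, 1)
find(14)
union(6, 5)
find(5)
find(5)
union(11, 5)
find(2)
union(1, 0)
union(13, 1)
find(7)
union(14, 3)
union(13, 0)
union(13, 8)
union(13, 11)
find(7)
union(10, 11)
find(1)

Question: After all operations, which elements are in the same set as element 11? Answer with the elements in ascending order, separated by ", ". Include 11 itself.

Step 1: union(13, 0) -> merged; set of 13 now {0, 13}
Step 2: union(14, 13) -> merged; set of 14 now {0, 13, 14}
Step 3: union(10, 5) -> merged; set of 10 now {5, 10}
Step 4: union(4, 0) -> merged; set of 4 now {0, 4, 13, 14}
Step 5: union(13, 15) -> merged; set of 13 now {0, 4, 13, 14, 15}
Step 6: union(15, 6) -> merged; set of 15 now {0, 4, 6, 13, 14, 15}
Step 7: find(6) -> no change; set of 6 is {0, 4, 6, 13, 14, 15}
Step 8: union(13, 7) -> merged; set of 13 now {0, 4, 6, 7, 13, 14, 15}
Step 9: find(5) -> no change; set of 5 is {5, 10}
Step 10: union(1, 3) -> merged; set of 1 now {1, 3}
Step 11: union(13, 1) -> merged; set of 13 now {0, 1, 3, 4, 6, 7, 13, 14, 15}
Step 12: find(14) -> no change; set of 14 is {0, 1, 3, 4, 6, 7, 13, 14, 15}
Step 13: union(6, 5) -> merged; set of 6 now {0, 1, 3, 4, 5, 6, 7, 10, 13, 14, 15}
Step 14: find(5) -> no change; set of 5 is {0, 1, 3, 4, 5, 6, 7, 10, 13, 14, 15}
Step 15: find(5) -> no change; set of 5 is {0, 1, 3, 4, 5, 6, 7, 10, 13, 14, 15}
Step 16: union(11, 5) -> merged; set of 11 now {0, 1, 3, 4, 5, 6, 7, 10, 11, 13, 14, 15}
Step 17: find(2) -> no change; set of 2 is {2}
Step 18: union(1, 0) -> already same set; set of 1 now {0, 1, 3, 4, 5, 6, 7, 10, 11, 13, 14, 15}
Step 19: union(13, 1) -> already same set; set of 13 now {0, 1, 3, 4, 5, 6, 7, 10, 11, 13, 14, 15}
Step 20: find(7) -> no change; set of 7 is {0, 1, 3, 4, 5, 6, 7, 10, 11, 13, 14, 15}
Step 21: union(14, 3) -> already same set; set of 14 now {0, 1, 3, 4, 5, 6, 7, 10, 11, 13, 14, 15}
Step 22: union(13, 0) -> already same set; set of 13 now {0, 1, 3, 4, 5, 6, 7, 10, 11, 13, 14, 15}
Step 23: union(13, 8) -> merged; set of 13 now {0, 1, 3, 4, 5, 6, 7, 8, 10, 11, 13, 14, 15}
Step 24: union(13, 11) -> already same set; set of 13 now {0, 1, 3, 4, 5, 6, 7, 8, 10, 11, 13, 14, 15}
Step 25: find(7) -> no change; set of 7 is {0, 1, 3, 4, 5, 6, 7, 8, 10, 11, 13, 14, 15}
Step 26: union(10, 11) -> already same set; set of 10 now {0, 1, 3, 4, 5, 6, 7, 8, 10, 11, 13, 14, 15}
Step 27: find(1) -> no change; set of 1 is {0, 1, 3, 4, 5, 6, 7, 8, 10, 11, 13, 14, 15}
Component of 11: {0, 1, 3, 4, 5, 6, 7, 8, 10, 11, 13, 14, 15}

Answer: 0, 1, 3, 4, 5, 6, 7, 8, 10, 11, 13, 14, 15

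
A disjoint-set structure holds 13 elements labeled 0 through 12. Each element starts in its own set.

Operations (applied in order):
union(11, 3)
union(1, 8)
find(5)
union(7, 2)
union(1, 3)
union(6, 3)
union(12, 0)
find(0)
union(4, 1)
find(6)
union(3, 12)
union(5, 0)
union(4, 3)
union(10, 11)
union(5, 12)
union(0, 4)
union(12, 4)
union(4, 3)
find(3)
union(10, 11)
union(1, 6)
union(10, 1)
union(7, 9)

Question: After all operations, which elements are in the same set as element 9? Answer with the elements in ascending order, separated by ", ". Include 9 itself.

Step 1: union(11, 3) -> merged; set of 11 now {3, 11}
Step 2: union(1, 8) -> merged; set of 1 now {1, 8}
Step 3: find(5) -> no change; set of 5 is {5}
Step 4: union(7, 2) -> merged; set of 7 now {2, 7}
Step 5: union(1, 3) -> merged; set of 1 now {1, 3, 8, 11}
Step 6: union(6, 3) -> merged; set of 6 now {1, 3, 6, 8, 11}
Step 7: union(12, 0) -> merged; set of 12 now {0, 12}
Step 8: find(0) -> no change; set of 0 is {0, 12}
Step 9: union(4, 1) -> merged; set of 4 now {1, 3, 4, 6, 8, 11}
Step 10: find(6) -> no change; set of 6 is {1, 3, 4, 6, 8, 11}
Step 11: union(3, 12) -> merged; set of 3 now {0, 1, 3, 4, 6, 8, 11, 12}
Step 12: union(5, 0) -> merged; set of 5 now {0, 1, 3, 4, 5, 6, 8, 11, 12}
Step 13: union(4, 3) -> already same set; set of 4 now {0, 1, 3, 4, 5, 6, 8, 11, 12}
Step 14: union(10, 11) -> merged; set of 10 now {0, 1, 3, 4, 5, 6, 8, 10, 11, 12}
Step 15: union(5, 12) -> already same set; set of 5 now {0, 1, 3, 4, 5, 6, 8, 10, 11, 12}
Step 16: union(0, 4) -> already same set; set of 0 now {0, 1, 3, 4, 5, 6, 8, 10, 11, 12}
Step 17: union(12, 4) -> already same set; set of 12 now {0, 1, 3, 4, 5, 6, 8, 10, 11, 12}
Step 18: union(4, 3) -> already same set; set of 4 now {0, 1, 3, 4, 5, 6, 8, 10, 11, 12}
Step 19: find(3) -> no change; set of 3 is {0, 1, 3, 4, 5, 6, 8, 10, 11, 12}
Step 20: union(10, 11) -> already same set; set of 10 now {0, 1, 3, 4, 5, 6, 8, 10, 11, 12}
Step 21: union(1, 6) -> already same set; set of 1 now {0, 1, 3, 4, 5, 6, 8, 10, 11, 12}
Step 22: union(10, 1) -> already same set; set of 10 now {0, 1, 3, 4, 5, 6, 8, 10, 11, 12}
Step 23: union(7, 9) -> merged; set of 7 now {2, 7, 9}
Component of 9: {2, 7, 9}

Answer: 2, 7, 9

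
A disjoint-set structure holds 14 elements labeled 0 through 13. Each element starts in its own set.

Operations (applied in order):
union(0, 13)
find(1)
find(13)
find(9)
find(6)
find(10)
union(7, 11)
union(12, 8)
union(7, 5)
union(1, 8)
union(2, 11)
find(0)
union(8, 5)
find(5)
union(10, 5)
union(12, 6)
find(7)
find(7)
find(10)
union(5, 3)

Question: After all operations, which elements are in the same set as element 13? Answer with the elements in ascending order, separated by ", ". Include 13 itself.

Answer: 0, 13

Derivation:
Step 1: union(0, 13) -> merged; set of 0 now {0, 13}
Step 2: find(1) -> no change; set of 1 is {1}
Step 3: find(13) -> no change; set of 13 is {0, 13}
Step 4: find(9) -> no change; set of 9 is {9}
Step 5: find(6) -> no change; set of 6 is {6}
Step 6: find(10) -> no change; set of 10 is {10}
Step 7: union(7, 11) -> merged; set of 7 now {7, 11}
Step 8: union(12, 8) -> merged; set of 12 now {8, 12}
Step 9: union(7, 5) -> merged; set of 7 now {5, 7, 11}
Step 10: union(1, 8) -> merged; set of 1 now {1, 8, 12}
Step 11: union(2, 11) -> merged; set of 2 now {2, 5, 7, 11}
Step 12: find(0) -> no change; set of 0 is {0, 13}
Step 13: union(8, 5) -> merged; set of 8 now {1, 2, 5, 7, 8, 11, 12}
Step 14: find(5) -> no change; set of 5 is {1, 2, 5, 7, 8, 11, 12}
Step 15: union(10, 5) -> merged; set of 10 now {1, 2, 5, 7, 8, 10, 11, 12}
Step 16: union(12, 6) -> merged; set of 12 now {1, 2, 5, 6, 7, 8, 10, 11, 12}
Step 17: find(7) -> no change; set of 7 is {1, 2, 5, 6, 7, 8, 10, 11, 12}
Step 18: find(7) -> no change; set of 7 is {1, 2, 5, 6, 7, 8, 10, 11, 12}
Step 19: find(10) -> no change; set of 10 is {1, 2, 5, 6, 7, 8, 10, 11, 12}
Step 20: union(5, 3) -> merged; set of 5 now {1, 2, 3, 5, 6, 7, 8, 10, 11, 12}
Component of 13: {0, 13}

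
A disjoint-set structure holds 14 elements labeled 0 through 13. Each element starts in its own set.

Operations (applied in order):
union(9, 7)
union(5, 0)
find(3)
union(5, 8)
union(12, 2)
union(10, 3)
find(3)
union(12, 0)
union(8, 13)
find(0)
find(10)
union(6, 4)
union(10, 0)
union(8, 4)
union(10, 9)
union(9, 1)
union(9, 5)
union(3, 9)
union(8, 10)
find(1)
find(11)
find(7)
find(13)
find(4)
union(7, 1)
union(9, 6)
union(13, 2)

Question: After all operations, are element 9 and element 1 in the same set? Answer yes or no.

Step 1: union(9, 7) -> merged; set of 9 now {7, 9}
Step 2: union(5, 0) -> merged; set of 5 now {0, 5}
Step 3: find(3) -> no change; set of 3 is {3}
Step 4: union(5, 8) -> merged; set of 5 now {0, 5, 8}
Step 5: union(12, 2) -> merged; set of 12 now {2, 12}
Step 6: union(10, 3) -> merged; set of 10 now {3, 10}
Step 7: find(3) -> no change; set of 3 is {3, 10}
Step 8: union(12, 0) -> merged; set of 12 now {0, 2, 5, 8, 12}
Step 9: union(8, 13) -> merged; set of 8 now {0, 2, 5, 8, 12, 13}
Step 10: find(0) -> no change; set of 0 is {0, 2, 5, 8, 12, 13}
Step 11: find(10) -> no change; set of 10 is {3, 10}
Step 12: union(6, 4) -> merged; set of 6 now {4, 6}
Step 13: union(10, 0) -> merged; set of 10 now {0, 2, 3, 5, 8, 10, 12, 13}
Step 14: union(8, 4) -> merged; set of 8 now {0, 2, 3, 4, 5, 6, 8, 10, 12, 13}
Step 15: union(10, 9) -> merged; set of 10 now {0, 2, 3, 4, 5, 6, 7, 8, 9, 10, 12, 13}
Step 16: union(9, 1) -> merged; set of 9 now {0, 1, 2, 3, 4, 5, 6, 7, 8, 9, 10, 12, 13}
Step 17: union(9, 5) -> already same set; set of 9 now {0, 1, 2, 3, 4, 5, 6, 7, 8, 9, 10, 12, 13}
Step 18: union(3, 9) -> already same set; set of 3 now {0, 1, 2, 3, 4, 5, 6, 7, 8, 9, 10, 12, 13}
Step 19: union(8, 10) -> already same set; set of 8 now {0, 1, 2, 3, 4, 5, 6, 7, 8, 9, 10, 12, 13}
Step 20: find(1) -> no change; set of 1 is {0, 1, 2, 3, 4, 5, 6, 7, 8, 9, 10, 12, 13}
Step 21: find(11) -> no change; set of 11 is {11}
Step 22: find(7) -> no change; set of 7 is {0, 1, 2, 3, 4, 5, 6, 7, 8, 9, 10, 12, 13}
Step 23: find(13) -> no change; set of 13 is {0, 1, 2, 3, 4, 5, 6, 7, 8, 9, 10, 12, 13}
Step 24: find(4) -> no change; set of 4 is {0, 1, 2, 3, 4, 5, 6, 7, 8, 9, 10, 12, 13}
Step 25: union(7, 1) -> already same set; set of 7 now {0, 1, 2, 3, 4, 5, 6, 7, 8, 9, 10, 12, 13}
Step 26: union(9, 6) -> already same set; set of 9 now {0, 1, 2, 3, 4, 5, 6, 7, 8, 9, 10, 12, 13}
Step 27: union(13, 2) -> already same set; set of 13 now {0, 1, 2, 3, 4, 5, 6, 7, 8, 9, 10, 12, 13}
Set of 9: {0, 1, 2, 3, 4, 5, 6, 7, 8, 9, 10, 12, 13}; 1 is a member.

Answer: yes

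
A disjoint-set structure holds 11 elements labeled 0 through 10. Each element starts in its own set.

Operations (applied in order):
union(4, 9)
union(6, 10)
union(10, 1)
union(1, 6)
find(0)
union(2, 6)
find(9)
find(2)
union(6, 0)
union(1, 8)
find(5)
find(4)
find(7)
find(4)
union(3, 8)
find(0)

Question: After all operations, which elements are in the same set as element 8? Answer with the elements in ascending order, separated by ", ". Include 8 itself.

Step 1: union(4, 9) -> merged; set of 4 now {4, 9}
Step 2: union(6, 10) -> merged; set of 6 now {6, 10}
Step 3: union(10, 1) -> merged; set of 10 now {1, 6, 10}
Step 4: union(1, 6) -> already same set; set of 1 now {1, 6, 10}
Step 5: find(0) -> no change; set of 0 is {0}
Step 6: union(2, 6) -> merged; set of 2 now {1, 2, 6, 10}
Step 7: find(9) -> no change; set of 9 is {4, 9}
Step 8: find(2) -> no change; set of 2 is {1, 2, 6, 10}
Step 9: union(6, 0) -> merged; set of 6 now {0, 1, 2, 6, 10}
Step 10: union(1, 8) -> merged; set of 1 now {0, 1, 2, 6, 8, 10}
Step 11: find(5) -> no change; set of 5 is {5}
Step 12: find(4) -> no change; set of 4 is {4, 9}
Step 13: find(7) -> no change; set of 7 is {7}
Step 14: find(4) -> no change; set of 4 is {4, 9}
Step 15: union(3, 8) -> merged; set of 3 now {0, 1, 2, 3, 6, 8, 10}
Step 16: find(0) -> no change; set of 0 is {0, 1, 2, 3, 6, 8, 10}
Component of 8: {0, 1, 2, 3, 6, 8, 10}

Answer: 0, 1, 2, 3, 6, 8, 10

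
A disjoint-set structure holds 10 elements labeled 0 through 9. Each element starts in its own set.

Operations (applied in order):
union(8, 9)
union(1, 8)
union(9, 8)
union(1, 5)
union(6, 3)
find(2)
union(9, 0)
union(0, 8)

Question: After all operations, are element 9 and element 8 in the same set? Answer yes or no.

Step 1: union(8, 9) -> merged; set of 8 now {8, 9}
Step 2: union(1, 8) -> merged; set of 1 now {1, 8, 9}
Step 3: union(9, 8) -> already same set; set of 9 now {1, 8, 9}
Step 4: union(1, 5) -> merged; set of 1 now {1, 5, 8, 9}
Step 5: union(6, 3) -> merged; set of 6 now {3, 6}
Step 6: find(2) -> no change; set of 2 is {2}
Step 7: union(9, 0) -> merged; set of 9 now {0, 1, 5, 8, 9}
Step 8: union(0, 8) -> already same set; set of 0 now {0, 1, 5, 8, 9}
Set of 9: {0, 1, 5, 8, 9}; 8 is a member.

Answer: yes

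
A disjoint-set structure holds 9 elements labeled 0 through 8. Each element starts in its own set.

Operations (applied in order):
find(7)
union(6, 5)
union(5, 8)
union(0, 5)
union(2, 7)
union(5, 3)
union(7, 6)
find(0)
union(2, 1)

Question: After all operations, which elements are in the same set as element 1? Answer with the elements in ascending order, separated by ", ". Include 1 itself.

Answer: 0, 1, 2, 3, 5, 6, 7, 8

Derivation:
Step 1: find(7) -> no change; set of 7 is {7}
Step 2: union(6, 5) -> merged; set of 6 now {5, 6}
Step 3: union(5, 8) -> merged; set of 5 now {5, 6, 8}
Step 4: union(0, 5) -> merged; set of 0 now {0, 5, 6, 8}
Step 5: union(2, 7) -> merged; set of 2 now {2, 7}
Step 6: union(5, 3) -> merged; set of 5 now {0, 3, 5, 6, 8}
Step 7: union(7, 6) -> merged; set of 7 now {0, 2, 3, 5, 6, 7, 8}
Step 8: find(0) -> no change; set of 0 is {0, 2, 3, 5, 6, 7, 8}
Step 9: union(2, 1) -> merged; set of 2 now {0, 1, 2, 3, 5, 6, 7, 8}
Component of 1: {0, 1, 2, 3, 5, 6, 7, 8}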